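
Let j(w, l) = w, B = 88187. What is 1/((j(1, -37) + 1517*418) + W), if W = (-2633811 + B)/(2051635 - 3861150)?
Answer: 1809515/1147428673729 ≈ 1.5770e-6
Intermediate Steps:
W = 2545624/1809515 (W = (-2633811 + 88187)/(2051635 - 3861150) = -2545624/(-1809515) = -2545624*(-1/1809515) = 2545624/1809515 ≈ 1.4068)
1/((j(1, -37) + 1517*418) + W) = 1/((1 + 1517*418) + 2545624/1809515) = 1/((1 + 634106) + 2545624/1809515) = 1/(634107 + 2545624/1809515) = 1/(1147428673729/1809515) = 1809515/1147428673729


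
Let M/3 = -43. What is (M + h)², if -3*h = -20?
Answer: 134689/9 ≈ 14965.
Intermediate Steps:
h = 20/3 (h = -⅓*(-20) = 20/3 ≈ 6.6667)
M = -129 (M = 3*(-43) = -129)
(M + h)² = (-129 + 20/3)² = (-367/3)² = 134689/9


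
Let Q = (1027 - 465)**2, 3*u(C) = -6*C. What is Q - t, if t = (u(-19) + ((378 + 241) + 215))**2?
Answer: -444540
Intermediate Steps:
u(C) = -2*C (u(C) = (-6*C)/3 = -2*C)
Q = 315844 (Q = 562**2 = 315844)
t = 760384 (t = (-2*(-19) + ((378 + 241) + 215))**2 = (38 + (619 + 215))**2 = (38 + 834)**2 = 872**2 = 760384)
Q - t = 315844 - 1*760384 = 315844 - 760384 = -444540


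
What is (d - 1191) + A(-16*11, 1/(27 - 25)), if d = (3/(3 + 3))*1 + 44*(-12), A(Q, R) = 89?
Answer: -3259/2 ≈ -1629.5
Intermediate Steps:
d = -1055/2 (d = (3/6)*1 - 528 = (3*(1/6))*1 - 528 = (1/2)*1 - 528 = 1/2 - 528 = -1055/2 ≈ -527.50)
(d - 1191) + A(-16*11, 1/(27 - 25)) = (-1055/2 - 1191) + 89 = -3437/2 + 89 = -3259/2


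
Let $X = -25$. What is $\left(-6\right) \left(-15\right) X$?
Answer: $-2250$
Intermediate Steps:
$\left(-6\right) \left(-15\right) X = \left(-6\right) \left(-15\right) \left(-25\right) = 90 \left(-25\right) = -2250$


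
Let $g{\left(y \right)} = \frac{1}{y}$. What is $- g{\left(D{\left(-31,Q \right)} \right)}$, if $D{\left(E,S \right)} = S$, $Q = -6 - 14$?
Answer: $\frac{1}{20} \approx 0.05$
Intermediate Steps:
$Q = -20$
$- g{\left(D{\left(-31,Q \right)} \right)} = - \frac{1}{-20} = \left(-1\right) \left(- \frac{1}{20}\right) = \frac{1}{20}$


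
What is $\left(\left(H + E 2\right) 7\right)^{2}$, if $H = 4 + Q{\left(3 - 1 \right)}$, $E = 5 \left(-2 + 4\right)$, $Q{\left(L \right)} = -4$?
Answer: $19600$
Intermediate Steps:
$E = 10$ ($E = 5 \cdot 2 = 10$)
$H = 0$ ($H = 4 - 4 = 0$)
$\left(\left(H + E 2\right) 7\right)^{2} = \left(\left(0 + 10 \cdot 2\right) 7\right)^{2} = \left(\left(0 + 20\right) 7\right)^{2} = \left(20 \cdot 7\right)^{2} = 140^{2} = 19600$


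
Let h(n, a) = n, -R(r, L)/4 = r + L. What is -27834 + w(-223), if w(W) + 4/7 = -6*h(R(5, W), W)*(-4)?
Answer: -48346/7 ≈ -6906.6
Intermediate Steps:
R(r, L) = -4*L - 4*r (R(r, L) = -4*(r + L) = -4*(L + r) = -4*L - 4*r)
w(W) = -3364/7 - 96*W (w(W) = -4/7 - 6*(-4*W - 4*5)*(-4) = -4/7 - 6*(-4*W - 20)*(-4) = -4/7 - 6*(-20 - 4*W)*(-4) = -4/7 + (120 + 24*W)*(-4) = -4/7 + (-480 - 96*W) = -3364/7 - 96*W)
-27834 + w(-223) = -27834 + (-3364/7 - 96*(-223)) = -27834 + (-3364/7 + 21408) = -27834 + 146492/7 = -48346/7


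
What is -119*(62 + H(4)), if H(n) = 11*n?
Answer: -12614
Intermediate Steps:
-119*(62 + H(4)) = -119*(62 + 11*4) = -119*(62 + 44) = -119*106 = -12614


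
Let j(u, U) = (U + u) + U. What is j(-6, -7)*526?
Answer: -10520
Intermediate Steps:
j(u, U) = u + 2*U
j(-6, -7)*526 = (-6 + 2*(-7))*526 = (-6 - 14)*526 = -20*526 = -10520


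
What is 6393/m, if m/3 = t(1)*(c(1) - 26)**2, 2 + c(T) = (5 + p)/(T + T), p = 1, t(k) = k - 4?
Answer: -2131/1875 ≈ -1.1365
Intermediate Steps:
t(k) = -4 + k
c(T) = -2 + 3/T (c(T) = -2 + (5 + 1)/(T + T) = -2 + 6/((2*T)) = -2 + 6*(1/(2*T)) = -2 + 3/T)
m = -5625 (m = 3*((-4 + 1)*((-2 + 3/1) - 26)**2) = 3*(-3*((-2 + 3*1) - 26)**2) = 3*(-3*((-2 + 3) - 26)**2) = 3*(-3*(1 - 26)**2) = 3*(-3*(-25)**2) = 3*(-3*625) = 3*(-1875) = -5625)
6393/m = 6393/(-5625) = 6393*(-1/5625) = -2131/1875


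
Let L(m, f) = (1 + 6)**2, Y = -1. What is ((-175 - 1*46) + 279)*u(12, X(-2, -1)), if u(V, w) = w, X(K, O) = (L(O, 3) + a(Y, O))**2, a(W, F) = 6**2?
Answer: 419050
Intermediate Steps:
a(W, F) = 36
L(m, f) = 49 (L(m, f) = 7**2 = 49)
X(K, O) = 7225 (X(K, O) = (49 + 36)**2 = 85**2 = 7225)
((-175 - 1*46) + 279)*u(12, X(-2, -1)) = ((-175 - 1*46) + 279)*7225 = ((-175 - 46) + 279)*7225 = (-221 + 279)*7225 = 58*7225 = 419050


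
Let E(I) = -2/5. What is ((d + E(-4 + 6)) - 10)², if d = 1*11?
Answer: 9/25 ≈ 0.36000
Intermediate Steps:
E(I) = -⅖ (E(I) = -2*⅕ = -⅖)
d = 11
((d + E(-4 + 6)) - 10)² = ((11 - ⅖) - 10)² = (53/5 - 10)² = (⅗)² = 9/25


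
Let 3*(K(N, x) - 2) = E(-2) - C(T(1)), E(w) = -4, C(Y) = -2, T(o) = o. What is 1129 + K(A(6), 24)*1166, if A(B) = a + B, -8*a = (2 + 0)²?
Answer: 8051/3 ≈ 2683.7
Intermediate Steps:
a = -½ (a = -(2 + 0)²/8 = -⅛*2² = -⅛*4 = -½ ≈ -0.50000)
A(B) = -½ + B
K(N, x) = 4/3 (K(N, x) = 2 + (-4 - 1*(-2))/3 = 2 + (-4 + 2)/3 = 2 + (⅓)*(-2) = 2 - ⅔ = 4/3)
1129 + K(A(6), 24)*1166 = 1129 + (4/3)*1166 = 1129 + 4664/3 = 8051/3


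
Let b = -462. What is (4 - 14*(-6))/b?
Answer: -4/21 ≈ -0.19048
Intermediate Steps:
(4 - 14*(-6))/b = (4 - 14*(-6))/(-462) = (4 + 84)*(-1/462) = 88*(-1/462) = -4/21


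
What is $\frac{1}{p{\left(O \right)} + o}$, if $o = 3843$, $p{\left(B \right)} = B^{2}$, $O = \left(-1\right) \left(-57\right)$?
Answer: $\frac{1}{7092} \approx 0.000141$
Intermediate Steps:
$O = 57$
$\frac{1}{p{\left(O \right)} + o} = \frac{1}{57^{2} + 3843} = \frac{1}{3249 + 3843} = \frac{1}{7092}$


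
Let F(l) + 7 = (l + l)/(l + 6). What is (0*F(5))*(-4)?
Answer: 0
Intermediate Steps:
F(l) = -7 + 2*l/(6 + l) (F(l) = -7 + (l + l)/(l + 6) = -7 + (2*l)/(6 + l) = -7 + 2*l/(6 + l))
(0*F(5))*(-4) = (0*((-42 - 5*5)/(6 + 5)))*(-4) = (0*((-42 - 25)/11))*(-4) = (0*((1/11)*(-67)))*(-4) = (0*(-67/11))*(-4) = 0*(-4) = 0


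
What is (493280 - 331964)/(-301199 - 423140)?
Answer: -161316/724339 ≈ -0.22271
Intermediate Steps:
(493280 - 331964)/(-301199 - 423140) = 161316/(-724339) = 161316*(-1/724339) = -161316/724339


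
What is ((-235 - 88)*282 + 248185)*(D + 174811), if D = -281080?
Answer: -16694753631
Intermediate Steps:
((-235 - 88)*282 + 248185)*(D + 174811) = ((-235 - 88)*282 + 248185)*(-281080 + 174811) = (-323*282 + 248185)*(-106269) = (-91086 + 248185)*(-106269) = 157099*(-106269) = -16694753631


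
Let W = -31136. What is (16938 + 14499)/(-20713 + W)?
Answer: -499/823 ≈ -0.60632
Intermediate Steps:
(16938 + 14499)/(-20713 + W) = (16938 + 14499)/(-20713 - 31136) = 31437/(-51849) = 31437*(-1/51849) = -499/823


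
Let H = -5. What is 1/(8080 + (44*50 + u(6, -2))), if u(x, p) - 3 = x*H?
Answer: 1/10253 ≈ 9.7532e-5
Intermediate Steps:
u(x, p) = 3 - 5*x (u(x, p) = 3 + x*(-5) = 3 - 5*x)
1/(8080 + (44*50 + u(6, -2))) = 1/(8080 + (44*50 + (3 - 5*6))) = 1/(8080 + (2200 + (3 - 30))) = 1/(8080 + (2200 - 27)) = 1/(8080 + 2173) = 1/10253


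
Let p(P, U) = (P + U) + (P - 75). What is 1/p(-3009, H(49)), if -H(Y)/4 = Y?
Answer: -1/6289 ≈ -0.00015901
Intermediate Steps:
H(Y) = -4*Y
p(P, U) = -75 + U + 2*P (p(P, U) = (P + U) + (-75 + P) = -75 + U + 2*P)
1/p(-3009, H(49)) = 1/(-75 - 4*49 + 2*(-3009)) = 1/(-75 - 196 - 6018) = 1/(-6289) = -1/6289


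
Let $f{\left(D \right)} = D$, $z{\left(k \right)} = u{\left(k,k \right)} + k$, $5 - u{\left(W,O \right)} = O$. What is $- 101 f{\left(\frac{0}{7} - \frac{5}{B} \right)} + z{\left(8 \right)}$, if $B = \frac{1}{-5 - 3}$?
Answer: $-4035$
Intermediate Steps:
$B = - \frac{1}{8}$ ($B = \frac{1}{-8} = - \frac{1}{8} \approx -0.125$)
$u{\left(W,O \right)} = 5 - O$
$z{\left(k \right)} = 5$ ($z{\left(k \right)} = \left(5 - k\right) + k = 5$)
$- 101 f{\left(\frac{0}{7} - \frac{5}{B} \right)} + z{\left(8 \right)} = - 101 \left(\frac{0}{7} - \frac{5}{- \frac{1}{8}}\right) + 5 = - 101 \left(0 \cdot \frac{1}{7} - -40\right) + 5 = - 101 \left(0 + 40\right) + 5 = \left(-101\right) 40 + 5 = -4040 + 5 = -4035$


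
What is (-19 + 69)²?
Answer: 2500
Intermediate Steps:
(-19 + 69)² = 50² = 2500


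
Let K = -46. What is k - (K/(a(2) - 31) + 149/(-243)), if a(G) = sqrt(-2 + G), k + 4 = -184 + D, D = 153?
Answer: -270214/7533 ≈ -35.871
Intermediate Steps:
k = -35 (k = -4 + (-184 + 153) = -4 - 31 = -35)
k - (K/(a(2) - 31) + 149/(-243)) = -35 - (-46/(sqrt(-2 + 2) - 31) + 149/(-243)) = -35 - (-46/(sqrt(0) - 31) + 149*(-1/243)) = -35 - (-46/(0 - 31) - 149/243) = -35 - (-46/(-31) - 149/243) = -35 - (-46*(-1/31) - 149/243) = -35 - (46/31 - 149/243) = -35 - 1*6559/7533 = -35 - 6559/7533 = -270214/7533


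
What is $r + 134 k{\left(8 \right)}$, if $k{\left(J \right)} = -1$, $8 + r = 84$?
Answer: $-58$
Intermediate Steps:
$r = 76$ ($r = -8 + 84 = 76$)
$r + 134 k{\left(8 \right)} = 76 + 134 \left(-1\right) = 76 - 134 = -58$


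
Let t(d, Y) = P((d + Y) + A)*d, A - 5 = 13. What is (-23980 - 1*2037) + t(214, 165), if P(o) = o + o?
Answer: 143899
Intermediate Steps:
A = 18 (A = 5 + 13 = 18)
P(o) = 2*o
t(d, Y) = d*(36 + 2*Y + 2*d) (t(d, Y) = (2*((d + Y) + 18))*d = (2*((Y + d) + 18))*d = (2*(18 + Y + d))*d = (36 + 2*Y + 2*d)*d = d*(36 + 2*Y + 2*d))
(-23980 - 1*2037) + t(214, 165) = (-23980 - 1*2037) + 2*214*(18 + 165 + 214) = (-23980 - 2037) + 2*214*397 = -26017 + 169916 = 143899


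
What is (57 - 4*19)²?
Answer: 361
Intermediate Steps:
(57 - 4*19)² = (57 - 76)² = (-19)² = 361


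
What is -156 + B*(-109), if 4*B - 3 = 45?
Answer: -1464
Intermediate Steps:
B = 12 (B = 3/4 + (1/4)*45 = 3/4 + 45/4 = 12)
-156 + B*(-109) = -156 + 12*(-109) = -156 - 1308 = -1464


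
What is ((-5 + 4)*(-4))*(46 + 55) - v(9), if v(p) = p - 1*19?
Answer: 414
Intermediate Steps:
v(p) = -19 + p (v(p) = p - 19 = -19 + p)
((-5 + 4)*(-4))*(46 + 55) - v(9) = ((-5 + 4)*(-4))*(46 + 55) - (-19 + 9) = -1*(-4)*101 - 1*(-10) = 4*101 + 10 = 404 + 10 = 414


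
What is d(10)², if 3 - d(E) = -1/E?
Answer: 961/100 ≈ 9.6100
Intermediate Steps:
d(E) = 3 + 1/E (d(E) = 3 - (-1)/E = 3 + 1/E)
d(10)² = (3 + 1/10)² = (3 + ⅒)² = (31/10)² = 961/100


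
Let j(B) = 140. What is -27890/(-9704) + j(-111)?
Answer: 693225/4852 ≈ 142.87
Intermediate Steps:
-27890/(-9704) + j(-111) = -27890/(-9704) + 140 = -27890*(-1/9704) + 140 = 13945/4852 + 140 = 693225/4852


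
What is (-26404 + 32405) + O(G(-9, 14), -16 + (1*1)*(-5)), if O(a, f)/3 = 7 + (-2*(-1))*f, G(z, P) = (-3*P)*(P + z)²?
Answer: 5896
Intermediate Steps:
G(z, P) = -3*P*(P + z)²
O(a, f) = 21 + 6*f (O(a, f) = 3*(7 + (-2*(-1))*f) = 3*(7 + 2*f) = 21 + 6*f)
(-26404 + 32405) + O(G(-9, 14), -16 + (1*1)*(-5)) = (-26404 + 32405) + (21 + 6*(-16 + (1*1)*(-5))) = 6001 + (21 + 6*(-16 + 1*(-5))) = 6001 + (21 + 6*(-16 - 5)) = 6001 + (21 + 6*(-21)) = 6001 + (21 - 126) = 6001 - 105 = 5896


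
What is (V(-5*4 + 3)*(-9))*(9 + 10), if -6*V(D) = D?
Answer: -969/2 ≈ -484.50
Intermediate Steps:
V(D) = -D/6
(V(-5*4 + 3)*(-9))*(9 + 10) = (-(-5*4 + 3)/6*(-9))*(9 + 10) = (-(-20 + 3)/6*(-9))*19 = (-⅙*(-17)*(-9))*19 = ((17/6)*(-9))*19 = -51/2*19 = -969/2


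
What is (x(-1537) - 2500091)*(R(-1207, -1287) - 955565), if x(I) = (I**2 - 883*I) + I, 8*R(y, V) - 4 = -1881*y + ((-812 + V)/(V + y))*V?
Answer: -2040890004023541/2494 ≈ -8.1832e+11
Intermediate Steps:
R(y, V) = 1/2 - 1881*y/8 + V*(-812 + V)/(8*(V + y)) (R(y, V) = 1/2 + (-1881*y + ((-812 + V)/(V + y))*V)/8 = 1/2 + (-1881*y + V*(-812 + V)/(V + y))/8 = 1/2 + (-1881*y/8 + V*(-812 + V)/(8*(V + y))) = 1/2 - 1881*y/8 + V*(-812 + V)/(8*(V + y)))
x(I) = I**2 - 882*I
(x(-1537) - 2500091)*(R(-1207, -1287) - 955565) = (-1537*(-882 - 1537) - 2500091)*(((-1287)**2 - 1881*(-1207)**2 - 808*(-1287) + 4*(-1207) - 1881*(-1287)*(-1207))/(8*(-1287 - 1207)) - 955565) = (-1537*(-2419) - 2500091)*((1/8)*(1656369 - 1881*1456849 + 1039896 - 4828 - 2921962329)/(-2494) - 955565) = (3718003 - 2500091)*((1/8)*(-1/2494)*(1656369 - 2740332969 + 1039896 - 4828 - 2921962329) - 955565) = 1217912*((1/8)*(-1/2494)*(-5659603861) - 955565) = 1217912*(5659603861/19952 - 955565) = 1217912*(-13405829019/19952) = -2040890004023541/2494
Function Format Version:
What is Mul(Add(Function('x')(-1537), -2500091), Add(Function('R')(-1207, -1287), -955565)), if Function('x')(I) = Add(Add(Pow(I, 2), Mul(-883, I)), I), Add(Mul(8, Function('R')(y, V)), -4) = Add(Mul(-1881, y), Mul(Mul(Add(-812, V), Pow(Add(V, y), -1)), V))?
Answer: Rational(-2040890004023541, 2494) ≈ -8.1832e+11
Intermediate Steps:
Function('R')(y, V) = Add(Rational(1, 2), Mul(Rational(-1881, 8), y), Mul(Rational(1, 8), V, Pow(Add(V, y), -1), Add(-812, V))) (Function('R')(y, V) = Add(Rational(1, 2), Mul(Rational(1, 8), Add(Mul(-1881, y), Mul(Mul(Add(-812, V), Pow(Add(V, y), -1)), V)))) = Add(Rational(1, 2), Mul(Rational(1, 8), Add(Mul(-1881, y), Mul(Mul(Pow(Add(V, y), -1), Add(-812, V)), V)))) = Add(Rational(1, 2), Mul(Rational(1, 8), Add(Mul(-1881, y), Mul(V, Pow(Add(V, y), -1), Add(-812, V))))) = Add(Rational(1, 2), Add(Mul(Rational(-1881, 8), y), Mul(Rational(1, 8), V, Pow(Add(V, y), -1), Add(-812, V)))) = Add(Rational(1, 2), Mul(Rational(-1881, 8), y), Mul(Rational(1, 8), V, Pow(Add(V, y), -1), Add(-812, V))))
Function('x')(I) = Add(Pow(I, 2), Mul(-882, I))
Mul(Add(Function('x')(-1537), -2500091), Add(Function('R')(-1207, -1287), -955565)) = Mul(Add(Mul(-1537, Add(-882, -1537)), -2500091), Add(Mul(Rational(1, 8), Pow(Add(-1287, -1207), -1), Add(Pow(-1287, 2), Mul(-1881, Pow(-1207, 2)), Mul(-808, -1287), Mul(4, -1207), Mul(-1881, -1287, -1207))), -955565)) = Mul(Add(Mul(-1537, -2419), -2500091), Add(Mul(Rational(1, 8), Pow(-2494, -1), Add(1656369, Mul(-1881, 1456849), 1039896, -4828, -2921962329)), -955565)) = Mul(Add(3718003, -2500091), Add(Mul(Rational(1, 8), Rational(-1, 2494), Add(1656369, -2740332969, 1039896, -4828, -2921962329)), -955565)) = Mul(1217912, Add(Mul(Rational(1, 8), Rational(-1, 2494), -5659603861), -955565)) = Mul(1217912, Add(Rational(5659603861, 19952), -955565)) = Mul(1217912, Rational(-13405829019, 19952)) = Rational(-2040890004023541, 2494)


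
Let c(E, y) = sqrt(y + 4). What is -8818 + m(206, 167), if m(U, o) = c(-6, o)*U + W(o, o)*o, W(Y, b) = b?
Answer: 19071 + 618*sqrt(19) ≈ 21765.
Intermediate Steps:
c(E, y) = sqrt(4 + y)
m(U, o) = o**2 + U*sqrt(4 + o) (m(U, o) = sqrt(4 + o)*U + o*o = U*sqrt(4 + o) + o**2 = o**2 + U*sqrt(4 + o))
-8818 + m(206, 167) = -8818 + (167**2 + 206*sqrt(4 + 167)) = -8818 + (27889 + 206*sqrt(171)) = -8818 + (27889 + 206*(3*sqrt(19))) = -8818 + (27889 + 618*sqrt(19)) = 19071 + 618*sqrt(19)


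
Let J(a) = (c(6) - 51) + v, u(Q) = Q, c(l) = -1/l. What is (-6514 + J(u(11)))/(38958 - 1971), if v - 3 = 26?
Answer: -39217/221922 ≈ -0.17672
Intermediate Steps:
v = 29 (v = 3 + 26 = 29)
J(a) = -133/6 (J(a) = (-1/6 - 51) + 29 = (-1*⅙ - 51) + 29 = (-⅙ - 51) + 29 = -307/6 + 29 = -133/6)
(-6514 + J(u(11)))/(38958 - 1971) = (-6514 - 133/6)/(38958 - 1971) = -39217/6/36987 = -39217/6*1/36987 = -39217/221922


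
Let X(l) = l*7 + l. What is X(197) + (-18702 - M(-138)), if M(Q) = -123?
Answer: -17003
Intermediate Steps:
X(l) = 8*l (X(l) = 7*l + l = 8*l)
X(197) + (-18702 - M(-138)) = 8*197 + (-18702 - 1*(-123)) = 1576 + (-18702 + 123) = 1576 - 18579 = -17003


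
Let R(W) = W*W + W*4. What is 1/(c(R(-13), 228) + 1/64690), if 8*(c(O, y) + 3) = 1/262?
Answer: -67795120/203351967 ≈ -0.33339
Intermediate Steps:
R(W) = W² + 4*W
c(O, y) = -6287/2096 (c(O, y) = -3 + (⅛)/262 = -3 + (⅛)*(1/262) = -3 + 1/2096 = -6287/2096)
1/(c(R(-13), 228) + 1/64690) = 1/(-6287/2096 + 1/64690) = 1/(-203351967/67795120) = -67795120/203351967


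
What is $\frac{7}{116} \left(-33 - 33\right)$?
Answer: $- \frac{231}{58} \approx -3.9828$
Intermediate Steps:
$\frac{7}{116} \left(-33 - 33\right) = 7 \cdot \frac{1}{116} \left(-66\right) = \frac{7}{116} \left(-66\right) = - \frac{231}{58}$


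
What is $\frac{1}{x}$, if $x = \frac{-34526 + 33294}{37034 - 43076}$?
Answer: $\frac{3021}{616} \approx 4.9042$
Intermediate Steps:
$x = \frac{616}{3021}$ ($x = - \frac{1232}{-6042} = \left(-1232\right) \left(- \frac{1}{6042}\right) = \frac{616}{3021} \approx 0.20391$)
$\frac{1}{x} = \frac{1}{\frac{616}{3021}} = \frac{3021}{616}$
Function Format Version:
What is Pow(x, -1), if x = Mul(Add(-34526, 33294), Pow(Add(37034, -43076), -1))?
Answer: Rational(3021, 616) ≈ 4.9042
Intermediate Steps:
x = Rational(616, 3021) (x = Mul(-1232, Pow(-6042, -1)) = Mul(-1232, Rational(-1, 6042)) = Rational(616, 3021) ≈ 0.20391)
Pow(x, -1) = Pow(Rational(616, 3021), -1) = Rational(3021, 616)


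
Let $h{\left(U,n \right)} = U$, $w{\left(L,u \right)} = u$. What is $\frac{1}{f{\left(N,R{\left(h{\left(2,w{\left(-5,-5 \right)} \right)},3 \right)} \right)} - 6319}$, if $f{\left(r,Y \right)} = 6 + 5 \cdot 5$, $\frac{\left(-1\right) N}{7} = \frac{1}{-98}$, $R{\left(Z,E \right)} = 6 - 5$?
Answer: $- \frac{1}{6288} \approx -0.00015903$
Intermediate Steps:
$R{\left(Z,E \right)} = 1$
$N = \frac{1}{14}$ ($N = - \frac{7}{-98} = \left(-7\right) \left(- \frac{1}{98}\right) = \frac{1}{14} \approx 0.071429$)
$f{\left(r,Y \right)} = 31$ ($f{\left(r,Y \right)} = 6 + 25 = 31$)
$\frac{1}{f{\left(N,R{\left(h{\left(2,w{\left(-5,-5 \right)} \right)},3 \right)} \right)} - 6319} = \frac{1}{31 - 6319} = \frac{1}{-6288} = - \frac{1}{6288}$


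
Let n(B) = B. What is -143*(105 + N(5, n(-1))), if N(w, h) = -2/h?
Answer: -15301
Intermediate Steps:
-143*(105 + N(5, n(-1))) = -143*(105 - 2/(-1)) = -143*(105 - 2*(-1)) = -143*(105 + 2) = -143*107 = -15301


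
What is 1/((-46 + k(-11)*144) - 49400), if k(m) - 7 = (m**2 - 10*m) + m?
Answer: -1/16758 ≈ -5.9673e-5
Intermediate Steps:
k(m) = 7 + m**2 - 9*m (k(m) = 7 + ((m**2 - 10*m) + m) = 7 + (m**2 - 9*m) = 7 + m**2 - 9*m)
1/((-46 + k(-11)*144) - 49400) = 1/((-46 + (7 + (-11)**2 - 9*(-11))*144) - 49400) = 1/((-46 + (7 + 121 + 99)*144) - 49400) = 1/((-46 + 227*144) - 49400) = 1/((-46 + 32688) - 49400) = 1/(32642 - 49400) = 1/(-16758) = -1/16758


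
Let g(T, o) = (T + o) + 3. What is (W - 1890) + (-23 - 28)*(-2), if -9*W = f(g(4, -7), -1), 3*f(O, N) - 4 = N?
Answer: -16093/9 ≈ -1788.1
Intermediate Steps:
g(T, o) = 3 + T + o
f(O, N) = 4/3 + N/3
W = -⅑ (W = -(4/3 + (⅓)*(-1))/9 = -(4/3 - ⅓)/9 = -⅑*1 = -⅑ ≈ -0.11111)
(W - 1890) + (-23 - 28)*(-2) = (-⅑ - 1890) + (-23 - 28)*(-2) = -17011/9 - 51*(-2) = -17011/9 + 102 = -16093/9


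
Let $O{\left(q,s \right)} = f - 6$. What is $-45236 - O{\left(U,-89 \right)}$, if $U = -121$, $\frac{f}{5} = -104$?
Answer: $-44710$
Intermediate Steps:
$f = -520$ ($f = 5 \left(-104\right) = -520$)
$O{\left(q,s \right)} = -526$ ($O{\left(q,s \right)} = -520 - 6 = -526$)
$-45236 - O{\left(U,-89 \right)} = -45236 - -526 = -45236 + 526 = -44710$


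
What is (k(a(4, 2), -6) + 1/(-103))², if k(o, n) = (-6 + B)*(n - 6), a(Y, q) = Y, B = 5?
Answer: 1525225/10609 ≈ 143.77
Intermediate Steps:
k(o, n) = 6 - n (k(o, n) = (-6 + 5)*(n - 6) = -(-6 + n) = 6 - n)
(k(a(4, 2), -6) + 1/(-103))² = ((6 - 1*(-6)) + 1/(-103))² = ((6 + 6) - 1/103)² = (12 - 1/103)² = (1235/103)² = 1525225/10609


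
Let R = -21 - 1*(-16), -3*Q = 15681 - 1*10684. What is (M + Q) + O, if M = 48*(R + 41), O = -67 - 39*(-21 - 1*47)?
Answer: 7942/3 ≈ 2647.3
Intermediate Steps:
O = 2585 (O = -67 - 39*(-21 - 47) = -67 - 39*(-68) = -67 + 2652 = 2585)
Q = -4997/3 (Q = -(15681 - 1*10684)/3 = -(15681 - 10684)/3 = -⅓*4997 = -4997/3 ≈ -1665.7)
R = -5 (R = -21 + 16 = -5)
M = 1728 (M = 48*(-5 + 41) = 48*36 = 1728)
(M + Q) + O = (1728 - 4997/3) + 2585 = 187/3 + 2585 = 7942/3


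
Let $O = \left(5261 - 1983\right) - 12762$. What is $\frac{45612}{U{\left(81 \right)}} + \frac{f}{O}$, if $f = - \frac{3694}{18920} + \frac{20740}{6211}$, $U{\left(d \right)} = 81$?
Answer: $\frac{2824103190808573}{5015182257360} \approx 563.11$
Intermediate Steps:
$O = -9484$ ($O = 3278 - 12762 = -9484$)
$f = \frac{184728683}{58756060}$ ($f = \left(-3694\right) \frac{1}{18920} + 20740 \cdot \frac{1}{6211} = - \frac{1847}{9460} + \frac{20740}{6211} = \frac{184728683}{58756060} \approx 3.144$)
$\frac{45612}{U{\left(81 \right)}} + \frac{f}{O} = \frac{45612}{81} + \frac{184728683}{58756060 \left(-9484\right)} = 45612 \cdot \frac{1}{81} + \frac{184728683}{58756060} \left(- \frac{1}{9484}\right) = \frac{5068}{9} - \frac{184728683}{557242473040} = \frac{2824103190808573}{5015182257360}$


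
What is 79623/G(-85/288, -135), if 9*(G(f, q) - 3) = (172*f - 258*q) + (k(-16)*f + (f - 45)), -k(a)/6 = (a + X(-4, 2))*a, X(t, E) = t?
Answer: 206382816/10174351 ≈ 20.285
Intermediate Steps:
k(a) = -6*a*(-4 + a) (k(a) = -6*(a - 4)*a = -6*(-4 + a)*a = -6*a*(-4 + a))
G(f, q) = -2 - 1747*f/9 - 86*q/3 (G(f, q) = 3 + ((172*f - 258*q) + ((6*(-16)*(4 - 1*(-16)))*f + (f - 45)))/9 = 3 + ((-258*q + 172*f) + ((6*(-16)*(4 + 16))*f + (-45 + f)))/9 = 3 + ((-258*q + 172*f) + ((6*(-16)*20)*f + (-45 + f)))/9 = 3 + ((-258*q + 172*f) + (-1920*f + (-45 + f)))/9 = 3 + ((-258*q + 172*f) + (-45 - 1919*f))/9 = 3 + (-45 - 1747*f - 258*q)/9 = 3 + (-5 - 1747*f/9 - 86*q/3) = -2 - 1747*f/9 - 86*q/3)
79623/G(-85/288, -135) = 79623/(-2 - (-148495)/(9*288) - 86/3*(-135)) = 79623/(-2 - (-148495)/(9*288) + 3870) = 79623/(-2 - 1747/9*(-85/288) + 3870) = 79623/(-2 + 148495/2592 + 3870) = 79623/(10174351/2592) = 79623*(2592/10174351) = 206382816/10174351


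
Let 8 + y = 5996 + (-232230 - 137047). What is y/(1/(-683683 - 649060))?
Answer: 484170871727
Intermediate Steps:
y = -363289 (y = -8 + (5996 + (-232230 - 137047)) = -8 + (5996 - 369277) = -8 - 363281 = -363289)
y/(1/(-683683 - 649060)) = -363289/(1/(-683683 - 649060)) = -363289/(1/(-1332743)) = -363289/(-1/1332743) = -363289*(-1332743) = 484170871727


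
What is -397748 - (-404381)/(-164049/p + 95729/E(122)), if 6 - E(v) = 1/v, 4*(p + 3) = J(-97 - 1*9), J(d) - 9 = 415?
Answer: -430734930631027/1083010795 ≈ -3.9772e+5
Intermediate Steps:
J(d) = 424 (J(d) = 9 + 415 = 424)
p = 103 (p = -3 + (¼)*424 = -3 + 106 = 103)
E(v) = 6 - 1/v
-397748 - (-404381)/(-164049/p + 95729/E(122)) = -397748 - (-404381)/(-164049/103 + 95729/(6 - 1/122)) = -397748 - (-404381)/(-164049/103 + 95729/(731/122)) = -397748 - (-404381)/(-164049/103 + 95729*(122/731)) = -397748 - (-404381)/(-164049/103 + 11678938/731) = -397748 - (-404381)/1083010795/75293 = -397748 - (-404381)*75293/1083010795 = -397748 - 1*(-30447058633/1083010795) = -397748 + 30447058633/1083010795 = -430734930631027/1083010795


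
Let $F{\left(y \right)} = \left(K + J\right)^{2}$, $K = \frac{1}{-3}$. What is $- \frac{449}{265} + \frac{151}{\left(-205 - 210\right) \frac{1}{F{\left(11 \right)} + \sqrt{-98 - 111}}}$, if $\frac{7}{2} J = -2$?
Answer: $- \frac{3864766}{1939959} - \frac{151 i \sqrt{209}}{415} \approx -1.9922 - 5.2602 i$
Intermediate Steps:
$J = - \frac{4}{7}$ ($J = \frac{2}{7} \left(-2\right) = - \frac{4}{7} \approx -0.57143$)
$K = - \frac{1}{3} \approx -0.33333$
$F{\left(y \right)} = \frac{361}{441}$ ($F{\left(y \right)} = \left(- \frac{1}{3} - \frac{4}{7}\right)^{2} = \left(- \frac{19}{21}\right)^{2} = \frac{361}{441}$)
$- \frac{449}{265} + \frac{151}{\left(-205 - 210\right) \frac{1}{F{\left(11 \right)} + \sqrt{-98 - 111}}} = - \frac{449}{265} + \frac{151}{\left(-205 - 210\right) \frac{1}{\frac{361}{441} + \sqrt{-98 - 111}}} = \left(-449\right) \frac{1}{265} + \frac{151}{\left(-415\right) \frac{1}{\frac{361}{441} + \sqrt{-209}}} = - \frac{449}{265} + \frac{151}{\left(-415\right) \frac{1}{\frac{361}{441} + i \sqrt{209}}} = - \frac{449}{265} + 151 \left(- \frac{361}{183015} - \frac{i \sqrt{209}}{415}\right) = - \frac{449}{265} - \left(\frac{54511}{183015} + \frac{151 i \sqrt{209}}{415}\right) = - \frac{3864766}{1939959} - \frac{151 i \sqrt{209}}{415}$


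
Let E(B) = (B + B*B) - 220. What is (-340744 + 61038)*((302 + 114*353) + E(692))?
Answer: -145413555280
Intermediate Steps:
E(B) = -220 + B + B**2 (E(B) = (B + B**2) - 220 = -220 + B + B**2)
(-340744 + 61038)*((302 + 114*353) + E(692)) = (-340744 + 61038)*((302 + 114*353) + (-220 + 692 + 692**2)) = -279706*((302 + 40242) + (-220 + 692 + 478864)) = -279706*(40544 + 479336) = -279706*519880 = -145413555280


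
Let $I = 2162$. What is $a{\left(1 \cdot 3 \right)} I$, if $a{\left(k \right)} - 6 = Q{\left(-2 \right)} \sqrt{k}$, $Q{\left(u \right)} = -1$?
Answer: $12972 - 2162 \sqrt{3} \approx 9227.3$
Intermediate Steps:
$a{\left(k \right)} = 6 - \sqrt{k}$
$a{\left(1 \cdot 3 \right)} I = \left(6 - \sqrt{1 \cdot 3}\right) 2162 = \left(6 - \sqrt{3}\right) 2162 = 12972 - 2162 \sqrt{3}$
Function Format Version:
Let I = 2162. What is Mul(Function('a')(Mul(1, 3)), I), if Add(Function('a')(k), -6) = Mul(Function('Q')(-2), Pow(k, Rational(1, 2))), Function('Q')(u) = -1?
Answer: Add(12972, Mul(-2162, Pow(3, Rational(1, 2)))) ≈ 9227.3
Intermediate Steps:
Function('a')(k) = Add(6, Mul(-1, Pow(k, Rational(1, 2))))
Mul(Function('a')(Mul(1, 3)), I) = Mul(Add(6, Mul(-1, Pow(Mul(1, 3), Rational(1, 2)))), 2162) = Mul(Add(6, Mul(-1, Pow(3, Rational(1, 2)))), 2162) = Add(12972, Mul(-2162, Pow(3, Rational(1, 2))))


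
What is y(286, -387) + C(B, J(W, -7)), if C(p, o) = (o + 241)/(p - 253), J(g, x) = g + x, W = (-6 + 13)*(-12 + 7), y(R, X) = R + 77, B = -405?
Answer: 238655/658 ≈ 362.70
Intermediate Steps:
y(R, X) = 77 + R
W = -35 (W = 7*(-5) = -35)
C(p, o) = (241 + o)/(-253 + p)
y(286, -387) + C(B, J(W, -7)) = (77 + 286) + (241 + (-35 - 7))/(-253 - 405) = 363 + (241 - 42)/(-658) = 363 - 1/658*199 = 363 - 199/658 = 238655/658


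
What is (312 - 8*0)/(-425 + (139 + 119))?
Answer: -312/167 ≈ -1.8683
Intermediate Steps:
(312 - 8*0)/(-425 + (139 + 119)) = (312 + 0)/(-425 + 258) = 312/(-167) = 312*(-1/167) = -312/167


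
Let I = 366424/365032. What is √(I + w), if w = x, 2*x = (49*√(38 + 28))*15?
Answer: √(8359780348 + 3060548292270*√66)/91258 ≈ 54.650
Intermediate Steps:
x = 735*√66/2 (x = ((49*√(38 + 28))*15)/2 = ((49*√66)*15)/2 = (735*√66)/2 = 735*√66/2 ≈ 2985.6)
w = 735*√66/2 ≈ 2985.6
I = 45803/45629 (I = 366424*(1/365032) = 45803/45629 ≈ 1.0038)
√(I + w) = √(45803/45629 + 735*√66/2)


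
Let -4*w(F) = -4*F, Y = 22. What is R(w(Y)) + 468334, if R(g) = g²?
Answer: 468818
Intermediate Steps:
w(F) = F (w(F) = -(-1)*F = F)
R(w(Y)) + 468334 = 22² + 468334 = 484 + 468334 = 468818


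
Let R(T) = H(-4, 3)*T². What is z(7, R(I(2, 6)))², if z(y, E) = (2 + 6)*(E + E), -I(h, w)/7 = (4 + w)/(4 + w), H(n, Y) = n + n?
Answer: 39337984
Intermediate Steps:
H(n, Y) = 2*n
I(h, w) = -7 (I(h, w) = -7*(4 + w)/(4 + w) = -7*1 = -7)
R(T) = -8*T² (R(T) = (2*(-4))*T² = -8*T²)
z(y, E) = 16*E (z(y, E) = 8*(2*E) = 16*E)
z(7, R(I(2, 6)))² = (16*(-8*(-7)²))² = (16*(-8*49))² = (16*(-392))² = (-6272)² = 39337984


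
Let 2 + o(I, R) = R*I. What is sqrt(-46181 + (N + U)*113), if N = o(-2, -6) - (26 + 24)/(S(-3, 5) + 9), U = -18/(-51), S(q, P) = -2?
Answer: I*sqrt(648832387)/119 ≈ 214.05*I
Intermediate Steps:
o(I, R) = -2 + I*R (o(I, R) = -2 + R*I = -2 + I*R)
U = 6/17 (U = -18*(-1/51) = 6/17 ≈ 0.35294)
N = 20/7 (N = (-2 - 2*(-6)) - (26 + 24)/(-2 + 9) = (-2 + 12) - 50/7 = 10 - 50/7 = 20/7 ≈ 2.8571)
sqrt(-46181 + (N + U)*113) = sqrt(-46181 + (20/7 + 6/17)*113) = sqrt(-46181 + (382/119)*113) = sqrt(-46181 + 43166/119) = sqrt(-5452373/119) = I*sqrt(648832387)/119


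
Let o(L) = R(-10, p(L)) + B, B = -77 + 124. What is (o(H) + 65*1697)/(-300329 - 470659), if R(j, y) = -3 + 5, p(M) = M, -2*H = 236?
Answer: -55177/385494 ≈ -0.14313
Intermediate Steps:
H = -118 (H = -½*236 = -118)
R(j, y) = 2
B = 47
o(L) = 49 (o(L) = 2 + 47 = 49)
(o(H) + 65*1697)/(-300329 - 470659) = (49 + 65*1697)/(-300329 - 470659) = (49 + 110305)/(-770988) = 110354*(-1/770988) = -55177/385494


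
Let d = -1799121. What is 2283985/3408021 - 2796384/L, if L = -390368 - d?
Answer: -6312564675359/4801059807813 ≈ -1.3148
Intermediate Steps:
L = 1408753 (L = -390368 - 1*(-1799121) = -390368 + 1799121 = 1408753)
2283985/3408021 - 2796384/L = 2283985/3408021 - 2796384/1408753 = -6312564675359/4801059807813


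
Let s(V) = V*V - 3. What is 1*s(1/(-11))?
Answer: -362/121 ≈ -2.9917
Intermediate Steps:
s(V) = -3 + V² (s(V) = V² - 3 = -3 + V²)
1*s(1/(-11)) = 1*(-3 + (1/(-11))²) = 1*(-3 + (-1/11)²) = 1*(-3 + 1/121) = 1*(-362/121) = -362/121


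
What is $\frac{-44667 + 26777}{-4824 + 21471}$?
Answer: $- \frac{17890}{16647} \approx -1.0747$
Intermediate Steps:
$\frac{-44667 + 26777}{-4824 + 21471} = - \frac{17890}{16647}$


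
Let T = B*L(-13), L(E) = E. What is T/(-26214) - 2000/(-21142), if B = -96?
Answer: 2170232/46184699 ≈ 0.046990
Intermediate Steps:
T = 1248 (T = -96*(-13) = 1248)
T/(-26214) - 2000/(-21142) = 1248/(-26214) - 2000/(-21142) = 1248*(-1/26214) - 2000*(-1/21142) = -208/4369 + 1000/10571 = 2170232/46184699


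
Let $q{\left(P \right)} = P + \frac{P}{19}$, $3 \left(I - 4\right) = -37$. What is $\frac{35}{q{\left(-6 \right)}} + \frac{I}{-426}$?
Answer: $- \frac{28229}{5112} \approx -5.5221$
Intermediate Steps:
$I = - \frac{25}{3}$ ($I = 4 + \frac{1}{3} \left(-37\right) = 4 - \frac{37}{3} = - \frac{25}{3} \approx -8.3333$)
$q{\left(P \right)} = \frac{20 P}{19}$ ($q{\left(P \right)} = P + P \frac{1}{19} = P + \frac{P}{19} = \frac{20 P}{19}$)
$\frac{35}{q{\left(-6 \right)}} + \frac{I}{-426} = \frac{35}{\frac{20}{19} \left(-6\right)} - \frac{25}{3 \left(-426\right)} = \frac{35}{- \frac{120}{19}} - - \frac{25}{1278} = 35 \left(- \frac{19}{120}\right) + \frac{25}{1278} = - \frac{133}{24} + \frac{25}{1278} = - \frac{28229}{5112}$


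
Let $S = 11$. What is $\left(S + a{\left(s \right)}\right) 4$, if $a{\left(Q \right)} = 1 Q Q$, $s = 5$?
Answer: $144$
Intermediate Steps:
$a{\left(Q \right)} = Q^{2}$ ($a{\left(Q \right)} = Q Q = Q^{2}$)
$\left(S + a{\left(s \right)}\right) 4 = \left(11 + 5^{2}\right) 4 = \left(11 + 25\right) 4 = 36 \cdot 4 = 144$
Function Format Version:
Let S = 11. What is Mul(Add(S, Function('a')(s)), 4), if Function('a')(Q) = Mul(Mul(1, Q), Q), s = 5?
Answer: 144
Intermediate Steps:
Function('a')(Q) = Pow(Q, 2) (Function('a')(Q) = Mul(Q, Q) = Pow(Q, 2))
Mul(Add(S, Function('a')(s)), 4) = Mul(Add(11, Pow(5, 2)), 4) = Mul(Add(11, 25), 4) = Mul(36, 4) = 144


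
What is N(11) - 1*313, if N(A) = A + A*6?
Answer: -236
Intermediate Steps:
N(A) = 7*A (N(A) = A + 6*A = 7*A)
N(11) - 1*313 = 7*11 - 1*313 = 77 - 313 = -236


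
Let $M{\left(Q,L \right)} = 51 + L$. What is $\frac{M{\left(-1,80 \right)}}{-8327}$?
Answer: $- \frac{131}{8327} \approx -0.015732$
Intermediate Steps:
$\frac{M{\left(-1,80 \right)}}{-8327} = \frac{51 + 80}{-8327} = 131 \left(- \frac{1}{8327}\right) = - \frac{131}{8327}$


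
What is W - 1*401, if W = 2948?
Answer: 2547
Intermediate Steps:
W - 1*401 = 2948 - 1*401 = 2948 - 401 = 2547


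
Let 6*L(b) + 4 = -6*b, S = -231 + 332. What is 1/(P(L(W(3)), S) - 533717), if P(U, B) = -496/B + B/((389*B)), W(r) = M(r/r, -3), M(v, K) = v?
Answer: -39289/20969400056 ≈ -1.8736e-6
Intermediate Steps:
S = 101
W(r) = 1 (W(r) = r/r = 1)
L(b) = -2/3 - b (L(b) = -2/3 + (-6*b)/6 = -2/3 - b)
P(U, B) = 1/389 - 496/B (P(U, B) = -496/B + B*(1/(389*B)) = -496/B + 1/389 = 1/389 - 496/B)
1/(P(L(W(3)), S) - 533717) = 1/((1/389)*(-192944 + 101)/101 - 533717) = 1/((1/389)*(1/101)*(-192843) - 533717) = 1/(-192843/39289 - 533717) = 1/(-20969400056/39289) = -39289/20969400056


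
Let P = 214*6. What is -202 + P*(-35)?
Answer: -45142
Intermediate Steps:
P = 1284
-202 + P*(-35) = -202 + 1284*(-35) = -202 - 44940 = -45142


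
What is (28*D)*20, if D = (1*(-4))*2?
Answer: -4480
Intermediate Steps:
D = -8 (D = -4*2 = -8)
(28*D)*20 = (28*(-8))*20 = -224*20 = -4480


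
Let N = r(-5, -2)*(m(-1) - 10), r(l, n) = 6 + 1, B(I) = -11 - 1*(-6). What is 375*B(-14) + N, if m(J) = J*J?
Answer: -1938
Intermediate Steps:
B(I) = -5 (B(I) = -11 + 6 = -5)
m(J) = J²
r(l, n) = 7
N = -63 (N = 7*((-1)² - 10) = 7*(1 - 10) = 7*(-9) = -63)
375*B(-14) + N = 375*(-5) - 63 = -1875 - 63 = -1938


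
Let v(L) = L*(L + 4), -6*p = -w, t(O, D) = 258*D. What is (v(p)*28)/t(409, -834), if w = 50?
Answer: -6475/484137 ≈ -0.013374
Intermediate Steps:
p = 25/3 (p = -(-1)*50/6 = -⅙*(-50) = 25/3 ≈ 8.3333)
v(L) = L*(4 + L)
(v(p)*28)/t(409, -834) = ((25*(4 + 25/3)/3)*28)/((258*(-834))) = (((25/3)*(37/3))*28)/(-215172) = ((925/9)*28)*(-1/215172) = (25900/9)*(-1/215172) = -6475/484137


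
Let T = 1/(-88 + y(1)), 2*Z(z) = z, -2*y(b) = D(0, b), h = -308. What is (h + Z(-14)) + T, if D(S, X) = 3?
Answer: -56387/179 ≈ -315.01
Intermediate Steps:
y(b) = -3/2 (y(b) = -1/2*3 = -3/2)
Z(z) = z/2
T = -2/179 (T = 1/(-88 - 3/2) = 1/(-179/2) = -2/179 ≈ -0.011173)
(h + Z(-14)) + T = (-308 + (1/2)*(-14)) - 2/179 = (-308 - 7) - 2/179 = -315 - 2/179 = -56387/179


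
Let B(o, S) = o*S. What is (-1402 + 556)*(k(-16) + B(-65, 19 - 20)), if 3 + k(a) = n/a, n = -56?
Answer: -55413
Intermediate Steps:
k(a) = -3 - 56/a
B(o, S) = S*o
(-1402 + 556)*(k(-16) + B(-65, 19 - 20)) = (-1402 + 556)*((-3 - 56/(-16)) + (19 - 20)*(-65)) = -846*((-3 - 56*(-1/16)) - 1*(-65)) = -846*((-3 + 7/2) + 65) = -846*(1/2 + 65) = -846*131/2 = -55413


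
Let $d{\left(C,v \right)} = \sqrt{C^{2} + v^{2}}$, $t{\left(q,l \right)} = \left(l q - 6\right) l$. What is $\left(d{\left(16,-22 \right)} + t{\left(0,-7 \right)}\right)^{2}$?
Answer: $2504 + 168 \sqrt{185} \approx 4789.0$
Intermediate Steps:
$t{\left(q,l \right)} = l \left(-6 + l q\right)$ ($t{\left(q,l \right)} = \left(-6 + l q\right) l = l \left(-6 + l q\right)$)
$\left(d{\left(16,-22 \right)} + t{\left(0,-7 \right)}\right)^{2} = \left(\sqrt{16^{2} + \left(-22\right)^{2}} - 7 \left(-6 - 0\right)\right)^{2} = \left(\sqrt{256 + 484} - 7 \left(-6 + 0\right)\right)^{2} = \left(\sqrt{740} - -42\right)^{2} = \left(2 \sqrt{185} + 42\right)^{2} = \left(42 + 2 \sqrt{185}\right)^{2}$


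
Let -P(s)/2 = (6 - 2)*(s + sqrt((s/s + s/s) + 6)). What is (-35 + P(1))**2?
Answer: 2361 + 1376*sqrt(2) ≈ 4307.0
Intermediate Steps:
P(s) = -16*sqrt(2) - 8*s (P(s) = -2*(6 - 2)*(s + sqrt((s/s + s/s) + 6)) = -8*(s + sqrt((1 + 1) + 6)) = -8*(s + sqrt(2 + 6)) = -8*(s + sqrt(8)) = -8*(s + 2*sqrt(2)) = -2*(4*s + 8*sqrt(2)) = -16*sqrt(2) - 8*s)
(-35 + P(1))**2 = (-35 + (-16*sqrt(2) - 8*1))**2 = (-35 + (-16*sqrt(2) - 8))**2 = (-35 + (-8 - 16*sqrt(2)))**2 = (-43 - 16*sqrt(2))**2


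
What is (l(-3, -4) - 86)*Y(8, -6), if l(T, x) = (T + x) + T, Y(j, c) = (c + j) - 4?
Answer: 192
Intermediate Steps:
Y(j, c) = -4 + c + j
l(T, x) = x + 2*T
(l(-3, -4) - 86)*Y(8, -6) = ((-4 + 2*(-3)) - 86)*(-4 - 6 + 8) = ((-4 - 6) - 86)*(-2) = (-10 - 86)*(-2) = -96*(-2) = 192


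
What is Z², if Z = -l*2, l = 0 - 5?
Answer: 100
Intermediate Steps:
l = -5
Z = 10 (Z = -1*(-5)*2 = 5*2 = 10)
Z² = 10² = 100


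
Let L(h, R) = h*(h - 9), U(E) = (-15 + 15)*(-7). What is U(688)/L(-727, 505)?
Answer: 0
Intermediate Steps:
U(E) = 0 (U(E) = 0*(-7) = 0)
L(h, R) = h*(-9 + h)
U(688)/L(-727, 505) = 0/((-727*(-9 - 727))) = 0/((-727*(-736))) = 0/535072 = 0*(1/535072) = 0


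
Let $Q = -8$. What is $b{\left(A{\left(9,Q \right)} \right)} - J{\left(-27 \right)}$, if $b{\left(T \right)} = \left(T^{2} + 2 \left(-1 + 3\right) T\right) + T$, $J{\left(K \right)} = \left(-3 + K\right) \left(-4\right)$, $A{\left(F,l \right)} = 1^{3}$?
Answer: $-114$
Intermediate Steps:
$A{\left(F,l \right)} = 1$
$J{\left(K \right)} = 12 - 4 K$
$b{\left(T \right)} = T^{2} + 5 T$ ($b{\left(T \right)} = \left(T^{2} + 2 \cdot 2 T\right) + T = \left(T^{2} + 4 T\right) + T = T^{2} + 5 T$)
$b{\left(A{\left(9,Q \right)} \right)} - J{\left(-27 \right)} = 1 \left(5 + 1\right) - \left(12 - -108\right) = 1 \cdot 6 - \left(12 + 108\right) = 6 - 120 = -114$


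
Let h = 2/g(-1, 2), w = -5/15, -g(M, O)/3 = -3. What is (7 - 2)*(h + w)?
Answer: -5/9 ≈ -0.55556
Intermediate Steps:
g(M, O) = 9 (g(M, O) = -3*(-3) = 9)
w = -⅓ (w = -5*1/15 = -⅓ ≈ -0.33333)
h = 2/9 ≈ 0.22222
(7 - 2)*(h + w) = (7 - 2)*(2/9 - ⅓) = 5*(-⅑) = -5/9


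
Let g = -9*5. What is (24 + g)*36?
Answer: -756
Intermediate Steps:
g = -45
(24 + g)*36 = (24 - 45)*36 = -21*36 = -756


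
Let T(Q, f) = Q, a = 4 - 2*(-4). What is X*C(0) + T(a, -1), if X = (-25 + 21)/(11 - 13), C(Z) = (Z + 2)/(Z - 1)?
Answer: 8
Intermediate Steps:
C(Z) = (2 + Z)/(-1 + Z)
a = 12 (a = 4 + 8 = 12)
X = 2 (X = -4/(-2) = -4*(-½) = 2)
X*C(0) + T(a, -1) = 2*((2 + 0)/(-1 + 0)) + 12 = 2*(2/(-1)) + 12 = 2*(-1*2) + 12 = 2*(-2) + 12 = -4 + 12 = 8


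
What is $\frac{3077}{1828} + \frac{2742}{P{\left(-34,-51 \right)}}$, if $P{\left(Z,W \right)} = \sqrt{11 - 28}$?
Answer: $\frac{3077}{1828} - \frac{2742 i \sqrt{17}}{17} \approx 1.6833 - 665.03 i$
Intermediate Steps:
$P{\left(Z,W \right)} = i \sqrt{17}$ ($P{\left(Z,W \right)} = \sqrt{-17} = i \sqrt{17}$)
$\frac{3077}{1828} + \frac{2742}{P{\left(-34,-51 \right)}} = \frac{3077}{1828} + \frac{2742}{i \sqrt{17}} = 3077 \cdot \frac{1}{1828} + 2742 \left(- \frac{i \sqrt{17}}{17}\right) = \frac{3077}{1828} - \frac{2742 i \sqrt{17}}{17}$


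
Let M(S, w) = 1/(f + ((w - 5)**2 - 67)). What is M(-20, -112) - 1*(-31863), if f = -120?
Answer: 430214227/13502 ≈ 31863.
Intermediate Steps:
M(S, w) = 1/(-187 + (-5 + w)**2) (M(S, w) = 1/(-120 + ((w - 5)**2 - 67)) = 1/(-120 + ((-5 + w)**2 - 67)) = 1/(-120 + (-67 + (-5 + w)**2)) = 1/(-187 + (-5 + w)**2))
M(-20, -112) - 1*(-31863) = 1/(-187 + (-5 - 112)**2) - 1*(-31863) = 1/(-187 + (-117)**2) + 31863 = 1/(-187 + 13689) + 31863 = 1/13502 + 31863 = 430214227/13502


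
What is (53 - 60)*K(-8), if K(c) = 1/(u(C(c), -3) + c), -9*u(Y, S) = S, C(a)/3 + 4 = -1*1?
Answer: 21/23 ≈ 0.91304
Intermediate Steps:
C(a) = -15 (C(a) = -12 + 3*(-1*1) = -12 + 3*(-1) = -12 - 3 = -15)
u(Y, S) = -S/9
K(c) = 1/(⅓ + c) (K(c) = 1/(-⅑*(-3) + c) = 1/(⅓ + c))
(53 - 60)*K(-8) = (53 - 60)*(3/(1 + 3*(-8))) = -21/(1 - 24) = -21/(-23) = -21*(-1)/23 = -7*(-3/23) = 21/23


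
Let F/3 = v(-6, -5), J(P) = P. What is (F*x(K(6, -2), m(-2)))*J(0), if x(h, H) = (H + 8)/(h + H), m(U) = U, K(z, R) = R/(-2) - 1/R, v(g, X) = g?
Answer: 0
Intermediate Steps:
K(z, R) = -1/R - R/2 (K(z, R) = R*(-½) - 1/R = -R/2 - 1/R = -1/R - R/2)
x(h, H) = (8 + H)/(H + h)
F = -18 (F = 3*(-6) = -18)
(F*x(K(6, -2), m(-2)))*J(0) = -18*(8 - 2)/(-2 + (-1/(-2) - ½*(-2)))*0 = -18*6/(-2 + (-1*(-½) + 1))*0 = -18*6/(-2 + (½ + 1))*0 = -18*6/(-2 + 3/2)*0 = -18*6/(-½)*0 = -(-36)*6*0 = -18*(-12)*0 = 216*0 = 0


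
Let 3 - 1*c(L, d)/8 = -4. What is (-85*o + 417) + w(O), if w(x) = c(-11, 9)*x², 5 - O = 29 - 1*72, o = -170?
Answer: 143891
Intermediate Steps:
c(L, d) = 56 (c(L, d) = 24 - 8*(-4) = 24 + 32 = 56)
O = 48 (O = 5 - (29 - 1*72) = 5 - (29 - 72) = 5 - 1*(-43) = 5 + 43 = 48)
w(x) = 56*x²
(-85*o + 417) + w(O) = (-85*(-170) + 417) + 56*48² = (14450 + 417) + 56*2304 = 14867 + 129024 = 143891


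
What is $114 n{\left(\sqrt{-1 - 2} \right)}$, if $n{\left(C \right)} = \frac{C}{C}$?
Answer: $114$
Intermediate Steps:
$n{\left(C \right)} = 1$
$114 n{\left(\sqrt{-1 - 2} \right)} = 114 \cdot 1 = 114$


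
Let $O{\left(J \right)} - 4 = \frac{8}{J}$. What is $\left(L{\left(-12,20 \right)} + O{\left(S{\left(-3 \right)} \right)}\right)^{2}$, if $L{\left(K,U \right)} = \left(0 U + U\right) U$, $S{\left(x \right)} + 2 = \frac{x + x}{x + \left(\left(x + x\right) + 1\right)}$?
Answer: $\frac{3952144}{25} \approx 1.5809 \cdot 10^{5}$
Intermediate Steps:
$S{\left(x \right)} = -2 + \frac{2 x}{1 + 3 x}$ ($S{\left(x \right)} = -2 + \frac{x + x}{x + \left(\left(x + x\right) + 1\right)} = -2 + \frac{2 x}{x + \left(2 x + 1\right)} = -2 + \frac{2 x}{x + \left(1 + 2 x\right)} = -2 + \frac{2 x}{1 + 3 x}$)
$O{\left(J \right)} = 4 + \frac{8}{J}$
$L{\left(K,U \right)} = U^{2}$ ($L{\left(K,U \right)} = \left(0 + U\right) U = U U = U^{2}$)
$\left(L{\left(-12,20 \right)} + O{\left(S{\left(-3 \right)} \right)}\right)^{2} = \left(20^{2} + \left(4 + \frac{8}{2 \frac{1}{1 + 3 \left(-3\right)} \left(-1 - -6\right)}\right)\right)^{2} = \left(400 + \left(4 + \frac{8}{2 \frac{1}{1 - 9} \left(-1 + 6\right)}\right)\right)^{2} = \left(400 + \left(4 + \frac{8}{2 \frac{1}{-8} \cdot 5}\right)\right)^{2} = \left(400 + \left(4 + \frac{8}{2 \left(- \frac{1}{8}\right) 5}\right)\right)^{2} = \left(400 + \left(4 + \frac{8}{- \frac{5}{4}}\right)\right)^{2} = \left(400 + \left(4 + 8 \left(- \frac{4}{5}\right)\right)\right)^{2} = \left(400 + \left(4 - \frac{32}{5}\right)\right)^{2} = \left(400 - \frac{12}{5}\right)^{2} = \left(\frac{1988}{5}\right)^{2} = \frac{3952144}{25}$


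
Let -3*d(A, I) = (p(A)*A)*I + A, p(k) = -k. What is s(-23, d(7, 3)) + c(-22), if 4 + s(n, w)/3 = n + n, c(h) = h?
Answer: -172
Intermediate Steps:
d(A, I) = -A/3 + I*A²/3 (d(A, I) = -(((-A)*A)*I + A)/3 = -((-A²)*I + A)/3 = -(-I*A² + A)/3 = -(A - I*A²)/3 = -A/3 + I*A²/3)
s(n, w) = -12 + 6*n (s(n, w) = -12 + 3*(n + n) = -12 + 3*(2*n) = -12 + 6*n)
s(-23, d(7, 3)) + c(-22) = (-12 + 6*(-23)) - 22 = (-12 - 138) - 22 = -150 - 22 = -172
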